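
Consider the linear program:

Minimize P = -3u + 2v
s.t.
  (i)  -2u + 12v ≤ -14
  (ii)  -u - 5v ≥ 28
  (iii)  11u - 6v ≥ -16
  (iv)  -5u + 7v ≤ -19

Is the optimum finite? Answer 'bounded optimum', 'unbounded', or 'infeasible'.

unbounded

From the feasible point (-101/32, -159/32), moving in the direction (-6, -11) keeps every constraint satisfied while P decreases without bound.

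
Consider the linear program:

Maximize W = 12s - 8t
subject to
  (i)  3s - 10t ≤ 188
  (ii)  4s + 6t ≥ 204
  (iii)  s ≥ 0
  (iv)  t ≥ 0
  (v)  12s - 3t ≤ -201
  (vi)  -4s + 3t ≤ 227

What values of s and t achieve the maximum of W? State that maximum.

s = 0, t = 67, maximum W = -536

The binding constraints are s = 0 and 12s - 3t = -201.
Solving simultaneously gives s = 0, t = 67.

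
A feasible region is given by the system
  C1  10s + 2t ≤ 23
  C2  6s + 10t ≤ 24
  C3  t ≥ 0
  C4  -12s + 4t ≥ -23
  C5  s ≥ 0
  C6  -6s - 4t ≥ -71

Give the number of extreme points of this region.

Intersecting each pair of boundary lines and keeping only the points that satisfy every inequality leaves:
  (91/44, 51/44)
  (69/32, 23/32)
  (0, 12/5)
  (23/12, 0)
  (0, 0)

5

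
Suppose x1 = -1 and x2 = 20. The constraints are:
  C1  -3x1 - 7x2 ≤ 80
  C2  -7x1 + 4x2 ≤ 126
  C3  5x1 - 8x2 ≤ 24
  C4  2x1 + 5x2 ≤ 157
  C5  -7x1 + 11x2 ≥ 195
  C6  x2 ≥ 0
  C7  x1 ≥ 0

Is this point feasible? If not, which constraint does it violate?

not feasible — violates C7

Constraint C7: x1 = -1, which is not ≥ 0. All other constraints are satisfied.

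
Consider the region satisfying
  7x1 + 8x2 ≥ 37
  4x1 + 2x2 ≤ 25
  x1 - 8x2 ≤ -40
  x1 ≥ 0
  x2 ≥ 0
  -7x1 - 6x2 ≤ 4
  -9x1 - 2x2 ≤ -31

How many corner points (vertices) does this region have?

Intersecting each pair of boundary lines and keeping only the points that satisfy every inequality leaves:
  (60/17, 185/34)
  (6/5, 101/10)
  (84/37, 391/74)

3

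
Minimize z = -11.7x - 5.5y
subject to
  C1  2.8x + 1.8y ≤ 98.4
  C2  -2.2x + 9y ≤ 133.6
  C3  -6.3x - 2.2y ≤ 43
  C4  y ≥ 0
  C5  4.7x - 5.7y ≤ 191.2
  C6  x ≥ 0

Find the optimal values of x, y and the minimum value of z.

The binding constraints are 2.8x + 1.8y = 98.4 and y = 0.
Solving simultaneously gives x = 246/7, y = 0.

x = 246/7, y = 0, minimum z = -14391/35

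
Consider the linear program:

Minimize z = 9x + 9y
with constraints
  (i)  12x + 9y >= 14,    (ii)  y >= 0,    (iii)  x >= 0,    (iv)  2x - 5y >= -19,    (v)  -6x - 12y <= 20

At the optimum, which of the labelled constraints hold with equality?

(i) and (ii)

Vertices and z = 9x + 9y:
  (7/6, 0) → z = 21/2
  (0, 14/9) → z = 14
  (0, 19/5) → z = 171/5
The feasible region is unbounded (it extends along (1, 0), (5, 2)), but z strictly increases along every unbounded feasible direction, so there is no improving ray and the minimum is attained at a vertex.

The minimum is at (7/6, 0). Substituting into each constraint, equality holds for (i) and (ii); the remaining constraints have slack.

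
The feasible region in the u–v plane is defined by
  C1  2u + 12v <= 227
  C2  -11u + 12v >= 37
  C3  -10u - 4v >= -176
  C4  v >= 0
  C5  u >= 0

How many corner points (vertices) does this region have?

4

Intersecting each pair of boundary lines and keeping only the points that satisfy every inequality leaves:
  (43/4, 137/8)
  (0, 227/12)
  (491/41, 1153/82)
  (0, 37/12)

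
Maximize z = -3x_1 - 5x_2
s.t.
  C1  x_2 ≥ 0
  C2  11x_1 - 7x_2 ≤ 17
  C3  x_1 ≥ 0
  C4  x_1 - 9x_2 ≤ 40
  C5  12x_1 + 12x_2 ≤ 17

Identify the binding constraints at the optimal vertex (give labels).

C1 and C3

Feasible corners and z = -3x_1 - 5x_2:
  (0, 0) → z = 0
  (17/12, 0) → z = -17/4
  (0, 17/12) → z = -85/12

The maximum is at (0, 0). Substituting into each constraint, equality holds for C1 and C3; the remaining constraints have slack.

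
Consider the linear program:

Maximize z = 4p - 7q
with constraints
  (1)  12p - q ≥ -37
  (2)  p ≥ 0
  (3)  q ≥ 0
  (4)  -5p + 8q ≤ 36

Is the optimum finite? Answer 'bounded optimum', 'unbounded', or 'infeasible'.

unbounded

From the feasible point (0, 0), moving in the direction (1, 0) keeps every constraint satisfied while z increases without bound.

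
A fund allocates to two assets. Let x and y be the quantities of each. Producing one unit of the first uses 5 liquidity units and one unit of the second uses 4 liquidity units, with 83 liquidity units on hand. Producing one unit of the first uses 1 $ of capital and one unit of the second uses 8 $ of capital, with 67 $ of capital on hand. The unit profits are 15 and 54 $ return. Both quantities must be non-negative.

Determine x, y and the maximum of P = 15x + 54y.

The optimum lies where 5x + 4y = 83 and x + 8y = 67.
Solving simultaneously gives x = 11, y = 7.

x = 11, y = 7, maximum P = 543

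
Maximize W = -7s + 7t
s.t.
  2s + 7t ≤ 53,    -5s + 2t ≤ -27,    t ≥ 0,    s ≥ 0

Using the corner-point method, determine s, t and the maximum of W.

Feasible corners and W = -7s + 7t:
  (295/39, 211/39) → W = -196/13
  (53/2, 0) → W = -371/2
  (27/5, 0) → W = -189/5

The binding constraints are 2s + 7t = 53 and -5s + 2t = -27.
Solving simultaneously gives s = 295/39, t = 211/39.

s = 295/39, t = 211/39, maximum W = -196/13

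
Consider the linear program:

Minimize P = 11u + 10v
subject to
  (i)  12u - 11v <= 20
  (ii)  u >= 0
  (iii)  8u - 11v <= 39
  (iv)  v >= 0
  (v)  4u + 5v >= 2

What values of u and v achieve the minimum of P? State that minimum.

Extreme points and P = 11u + 10v:
  (5/3, 0) → P = 55/3
  (0, 2/5) → P = 4
  (1/2, 0) → P = 11/2
The feasible region is unbounded (it extends along (0, 1), (11, 12)), but P strictly increases along every unbounded feasible direction, so there is no improving ray and the minimum is attained at a vertex.

At the optimal vertex, u = 0 and 4u + 5v = 2.
Solving simultaneously gives u = 0, v = 2/5.

u = 0, v = 2/5, minimum P = 4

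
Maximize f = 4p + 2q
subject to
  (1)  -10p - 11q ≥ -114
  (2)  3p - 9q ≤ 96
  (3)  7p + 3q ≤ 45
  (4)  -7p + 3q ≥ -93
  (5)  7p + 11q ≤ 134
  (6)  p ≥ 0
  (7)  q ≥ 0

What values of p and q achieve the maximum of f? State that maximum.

p = 153/47, q = 348/47, maximum f = 1308/47

Extreme points and f = 4p + 2q:
  (153/47, 348/47) → f = 1308/47
  (0, 114/11) → f = 228/11
  (45/7, 0) → f = 180/7
  (0, 0) → f = 0

The binding constraints are -10p - 11q = -114 and 7p + 3q = 45.
Solving simultaneously gives p = 153/47, q = 348/47.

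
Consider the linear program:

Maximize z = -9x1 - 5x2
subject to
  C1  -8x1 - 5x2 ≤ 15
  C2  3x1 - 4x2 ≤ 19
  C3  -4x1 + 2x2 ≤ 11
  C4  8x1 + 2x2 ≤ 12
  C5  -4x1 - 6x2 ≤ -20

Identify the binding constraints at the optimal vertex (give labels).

C3 and C5

Feasible corners and z = -9x1 - 5x2:
  (1/12, 17/3) → z = -349/12
  (-13/16, 31/8) → z = -193/16
  (4/5, 14/5) → z = -106/5

The maximum is at (-13/16, 31/8). Substituting into each constraint, equality holds for C3 and C5; the remaining constraints have slack.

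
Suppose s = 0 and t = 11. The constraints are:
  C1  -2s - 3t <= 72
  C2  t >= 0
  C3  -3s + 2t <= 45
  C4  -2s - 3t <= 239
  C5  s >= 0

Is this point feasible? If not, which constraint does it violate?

C1: -33 ≤ 72 ✓
C2: 11 ≥ 0 ✓
C3: 22 ≤ 45 ✓
C4: -33 ≤ 239 ✓
C5: 0 ≥ 0 ✓

feasible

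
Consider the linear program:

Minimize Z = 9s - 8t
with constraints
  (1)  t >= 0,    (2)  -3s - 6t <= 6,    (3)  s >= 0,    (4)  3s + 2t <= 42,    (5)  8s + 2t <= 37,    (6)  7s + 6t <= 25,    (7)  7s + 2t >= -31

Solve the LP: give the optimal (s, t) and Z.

Feasible corners and Z = 9s - 8t:
  (0, 0) → Z = 0
  (25/7, 0) → Z = 225/7
  (0, 25/6) → Z = -100/3

s = 0, t = 25/6, minimum Z = -100/3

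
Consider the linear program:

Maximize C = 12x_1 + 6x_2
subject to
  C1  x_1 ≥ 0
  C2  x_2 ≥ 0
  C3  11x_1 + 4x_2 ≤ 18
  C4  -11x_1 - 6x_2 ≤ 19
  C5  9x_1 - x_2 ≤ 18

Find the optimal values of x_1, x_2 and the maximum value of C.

Vertices and C = 12x_1 + 6x_2:
  (0, 0) → C = 0
  (0, 9/2) → C = 27
  (18/11, 0) → C = 216/11

x_1 = 0, x_2 = 9/2, maximum C = 27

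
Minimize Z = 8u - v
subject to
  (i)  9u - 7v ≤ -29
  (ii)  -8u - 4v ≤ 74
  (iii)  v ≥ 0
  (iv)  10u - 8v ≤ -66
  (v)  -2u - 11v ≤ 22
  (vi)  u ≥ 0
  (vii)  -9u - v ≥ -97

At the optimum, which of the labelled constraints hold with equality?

(vi) and (vii)

Corner points and Z = 8u - v:
  (0, 33/4) → Z = -33/4
  (355/41, 782/41) → Z = 2058/41
  (0, 97) → Z = -97

The minimum is at (0, 97). Substituting into each constraint, equality holds for (vi) and (vii); the remaining constraints have slack.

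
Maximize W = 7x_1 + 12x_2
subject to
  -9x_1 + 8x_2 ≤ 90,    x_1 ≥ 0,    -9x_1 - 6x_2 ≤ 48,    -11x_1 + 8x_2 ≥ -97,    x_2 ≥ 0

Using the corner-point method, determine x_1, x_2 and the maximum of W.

x_1 = 187/2, x_2 = 1863/16, maximum W = 8207/4

The binding constraints are -9x_1 + 8x_2 = 90 and -11x_1 + 8x_2 = -97.
Solving simultaneously gives x_1 = 187/2, x_2 = 1863/16.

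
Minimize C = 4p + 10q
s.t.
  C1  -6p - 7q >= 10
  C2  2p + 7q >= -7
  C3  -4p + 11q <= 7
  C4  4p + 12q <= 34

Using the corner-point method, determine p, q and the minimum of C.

Extreme points and C = 4p + 10q:
  (-3/4, -11/14) → C = -76/7
  (-159/94, 1/47) → C = -308/47
  (-63/25, -7/25) → C = -322/25

At the optimal vertex, 2p + 7q = -7 and -4p + 11q = 7.
Solving simultaneously gives p = -63/25, q = -7/25.

p = -63/25, q = -7/25, minimum C = -322/25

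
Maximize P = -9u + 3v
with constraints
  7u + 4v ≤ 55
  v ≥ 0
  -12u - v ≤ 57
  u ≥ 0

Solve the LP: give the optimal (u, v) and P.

u = 0, v = 55/4, maximum P = 165/4

Corner points and P = -9u + 3v:
  (55/7, 0) → P = -495/7
  (0, 55/4) → P = 165/4
  (0, 0) → P = 0

The binding constraints are 7u + 4v = 55 and u = 0.
Solving simultaneously gives u = 0, v = 55/4.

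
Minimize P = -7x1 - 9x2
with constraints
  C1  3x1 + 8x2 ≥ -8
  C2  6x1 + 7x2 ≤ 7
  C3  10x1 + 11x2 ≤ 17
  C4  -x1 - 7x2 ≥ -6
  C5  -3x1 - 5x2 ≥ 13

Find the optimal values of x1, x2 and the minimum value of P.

Corner points and P = -7x1 - 9x2:
  (-8, 2) → P = 38
  (-64/9, 5/3) → P = 313/9
  (-121/16, 31/16) → P = 71/2

The optimum lies where 3x1 + 8x2 = -8 and -3x1 - 5x2 = 13.
Solving simultaneously gives x1 = -64/9, x2 = 5/3.

x1 = -64/9, x2 = 5/3, minimum P = 313/9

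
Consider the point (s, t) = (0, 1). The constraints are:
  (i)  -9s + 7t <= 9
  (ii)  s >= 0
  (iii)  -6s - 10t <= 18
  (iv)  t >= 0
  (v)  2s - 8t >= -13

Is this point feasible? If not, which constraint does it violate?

(i): 7 ≤ 9 ✓
(ii): 0 ≥ 0 ✓
(iii): -10 ≤ 18 ✓
(iv): 1 ≥ 0 ✓
(v): -8 ≥ -13 ✓

feasible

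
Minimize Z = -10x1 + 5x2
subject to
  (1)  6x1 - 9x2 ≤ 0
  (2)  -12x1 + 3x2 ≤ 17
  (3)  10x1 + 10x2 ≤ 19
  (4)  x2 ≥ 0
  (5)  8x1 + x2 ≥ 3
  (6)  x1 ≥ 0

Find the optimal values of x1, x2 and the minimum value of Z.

Vertices and Z = -10x1 + 5x2:
  (57/50, 19/25) → Z = -38/5
  (9/26, 3/13) → Z = -30/13
  (11/70, 61/35) → Z = 50/7

At the optimal vertex, 6x1 - 9x2 = 0 and 10x1 + 10x2 = 19.
Solving simultaneously gives x1 = 57/50, x2 = 19/25.

x1 = 57/50, x2 = 19/25, minimum Z = -38/5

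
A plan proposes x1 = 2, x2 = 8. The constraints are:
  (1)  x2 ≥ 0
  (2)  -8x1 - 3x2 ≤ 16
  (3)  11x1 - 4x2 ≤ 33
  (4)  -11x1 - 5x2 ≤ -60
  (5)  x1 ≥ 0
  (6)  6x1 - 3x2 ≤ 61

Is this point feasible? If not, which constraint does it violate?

(1): 8 ≥ 0 ✓
(2): -40 ≤ 16 ✓
(3): -10 ≤ 33 ✓
(4): -62 ≤ -60 ✓
(5): 2 ≥ 0 ✓
(6): -12 ≤ 61 ✓

feasible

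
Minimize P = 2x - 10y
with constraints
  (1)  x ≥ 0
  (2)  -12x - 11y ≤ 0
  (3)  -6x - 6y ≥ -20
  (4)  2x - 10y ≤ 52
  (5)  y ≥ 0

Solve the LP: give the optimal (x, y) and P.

x = 0, y = 10/3, minimum P = -100/3

Feasible corners and P = 2x - 10y:
  (0, 0) → P = 0
  (0, 10/3) → P = -100/3
  (10/3, 0) → P = 20/3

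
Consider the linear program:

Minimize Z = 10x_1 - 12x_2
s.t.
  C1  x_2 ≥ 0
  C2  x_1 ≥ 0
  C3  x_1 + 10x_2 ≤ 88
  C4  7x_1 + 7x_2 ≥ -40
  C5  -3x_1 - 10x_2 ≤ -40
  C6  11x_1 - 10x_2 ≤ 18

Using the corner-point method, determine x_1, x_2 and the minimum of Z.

x_1 = 0, x_2 = 44/5, minimum Z = -528/5

Feasible corners and Z = 10x_1 - 12x_2:
  (0, 44/5) → Z = -528/5
  (0, 4) → Z = -48
  (53/6, 95/12) → Z = -20/3
  (29/7, 193/70) → Z = 292/35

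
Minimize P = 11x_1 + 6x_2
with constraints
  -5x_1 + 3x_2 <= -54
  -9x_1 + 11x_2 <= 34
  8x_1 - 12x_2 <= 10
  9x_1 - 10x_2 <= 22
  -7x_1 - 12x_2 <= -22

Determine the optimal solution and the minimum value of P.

Extreme points and P = 11x_1 + 6x_2:
  (174/7, 164/7) → P = 414
  (474/23, 376/23) → P = 7470/23
  (194/3, 56) → P = 3142/3

The binding constraints are -5x_1 + 3x_2 = -54 and 9x_1 - 10x_2 = 22.
Solving simultaneously gives x_1 = 474/23, x_2 = 376/23.

x_1 = 474/23, x_2 = 376/23, minimum P = 7470/23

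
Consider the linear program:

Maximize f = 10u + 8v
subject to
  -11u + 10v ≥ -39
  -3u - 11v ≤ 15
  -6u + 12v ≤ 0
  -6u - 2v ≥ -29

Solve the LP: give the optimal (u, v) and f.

u = 29/7, v = 29/14, maximum f = 58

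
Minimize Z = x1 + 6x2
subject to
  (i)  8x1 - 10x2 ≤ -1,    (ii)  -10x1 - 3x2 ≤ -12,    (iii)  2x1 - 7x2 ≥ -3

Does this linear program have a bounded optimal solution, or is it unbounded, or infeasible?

The boundaries 8x1 - 10x2 = -1 and -10x1 - 3x2 = -12 meet at (117/124, 53/62), but that point violates 2x1 - 7x2 ≥ -3. Every candidate vertex is excluded by some other constraint, so the feasible region is empty.

infeasible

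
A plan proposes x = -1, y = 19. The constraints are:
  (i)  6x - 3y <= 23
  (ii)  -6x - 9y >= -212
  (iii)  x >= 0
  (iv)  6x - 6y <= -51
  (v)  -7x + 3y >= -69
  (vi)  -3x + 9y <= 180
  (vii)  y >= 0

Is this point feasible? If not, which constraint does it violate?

Constraint (iii): x = -1, which is not ≥ 0. All other constraints are satisfied.

not feasible — violates (iii)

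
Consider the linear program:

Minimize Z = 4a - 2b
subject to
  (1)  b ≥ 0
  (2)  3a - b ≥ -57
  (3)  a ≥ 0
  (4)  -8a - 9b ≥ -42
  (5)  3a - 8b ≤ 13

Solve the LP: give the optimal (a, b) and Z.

Extreme points and Z = 4a - 2b:
  (0, 0) → Z = 0
  (13/3, 0) → Z = 52/3
  (0, 14/3) → Z = -28/3
  (453/91, 22/91) → Z = 136/7

The binding constraints are a = 0 and -8a - 9b = -42.
Solving simultaneously gives a = 0, b = 14/3.

a = 0, b = 14/3, minimum Z = -28/3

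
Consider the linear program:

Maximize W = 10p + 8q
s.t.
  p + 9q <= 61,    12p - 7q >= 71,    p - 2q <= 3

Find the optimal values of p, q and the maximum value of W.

p = 149/11, q = 58/11, maximum W = 1954/11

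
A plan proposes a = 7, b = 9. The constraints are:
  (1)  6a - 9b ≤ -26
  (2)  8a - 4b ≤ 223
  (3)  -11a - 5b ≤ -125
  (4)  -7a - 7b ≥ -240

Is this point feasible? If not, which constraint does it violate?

Constraint (3): -11a - 5b = -122, which is not ≤ -125. All other constraints are satisfied.

not feasible — violates (3)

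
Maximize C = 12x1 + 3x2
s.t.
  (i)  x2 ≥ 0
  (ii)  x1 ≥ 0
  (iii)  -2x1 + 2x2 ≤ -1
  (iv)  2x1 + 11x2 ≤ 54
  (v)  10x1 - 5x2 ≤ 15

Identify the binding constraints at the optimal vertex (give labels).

Feasible corners and C = 12x1 + 3x2:
  (1/2, 0) → C = 6
  (3/2, 0) → C = 18
  (5/2, 2) → C = 36

The maximum is at (5/2, 2). Substituting into each constraint, equality holds for (iii) and (v); the remaining constraints have slack.

(iii) and (v)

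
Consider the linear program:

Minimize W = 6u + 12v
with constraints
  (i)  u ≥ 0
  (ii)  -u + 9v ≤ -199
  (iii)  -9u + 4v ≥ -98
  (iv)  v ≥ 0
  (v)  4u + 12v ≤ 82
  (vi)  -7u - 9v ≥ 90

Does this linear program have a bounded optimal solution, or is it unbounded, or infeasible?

The boundaries u = 0 and -u + 9v = -199 meet at (0, -199/9), but that point violates v ≥ 0. Every candidate vertex is excluded by some other constraint, so the feasible region is empty.

infeasible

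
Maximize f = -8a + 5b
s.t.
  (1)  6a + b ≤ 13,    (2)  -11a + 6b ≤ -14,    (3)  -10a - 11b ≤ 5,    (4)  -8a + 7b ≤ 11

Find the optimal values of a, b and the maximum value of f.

a = 92/47, b = 59/47, maximum f = -441/47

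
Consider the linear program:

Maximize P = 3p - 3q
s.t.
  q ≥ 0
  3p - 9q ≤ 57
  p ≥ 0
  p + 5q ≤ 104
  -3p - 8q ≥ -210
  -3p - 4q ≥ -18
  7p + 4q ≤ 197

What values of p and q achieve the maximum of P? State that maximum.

Feasible corners and P = 3p - 3q:
  (0, 0) → P = 0
  (6, 0) → P = 18
  (0, 9/2) → P = -27/2

At the optimal vertex, q = 0 and -3p - 4q = -18.
Solving simultaneously gives p = 6, q = 0.

p = 6, q = 0, maximum P = 18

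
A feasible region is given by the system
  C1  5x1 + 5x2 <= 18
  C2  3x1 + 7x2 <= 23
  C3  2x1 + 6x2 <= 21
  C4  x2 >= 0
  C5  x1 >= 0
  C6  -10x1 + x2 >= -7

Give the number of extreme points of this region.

5

The feasible vertices (each the meet of two boundaries and inside every other half-plane) are:
  (11/20, 61/20)
  (53/55, 29/11)
  (0, 23/7)
  (0, 0)
  (7/10, 0)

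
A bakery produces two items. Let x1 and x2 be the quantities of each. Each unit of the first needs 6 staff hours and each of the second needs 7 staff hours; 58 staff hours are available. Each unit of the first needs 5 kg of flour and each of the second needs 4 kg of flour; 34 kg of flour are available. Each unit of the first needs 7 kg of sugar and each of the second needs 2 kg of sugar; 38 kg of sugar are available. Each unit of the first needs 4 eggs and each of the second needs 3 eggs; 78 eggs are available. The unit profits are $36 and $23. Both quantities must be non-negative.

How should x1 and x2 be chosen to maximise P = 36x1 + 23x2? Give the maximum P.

Vertices and P = 36x1 + 23x2:
  (0, 0) → P = 0
  (0, 58/7) → P = 1334/7
  (38/7, 0) → P = 1368/7
  (6/11, 86/11) → P = 2194/11
  (14/3, 8/3) → P = 688/3

At the optimal vertex, 5x1 + 4x2 = 34 and 7x1 + 2x2 = 38.
Solving simultaneously gives x1 = 14/3, x2 = 8/3.

x1 = 14/3, x2 = 8/3, maximum P = 688/3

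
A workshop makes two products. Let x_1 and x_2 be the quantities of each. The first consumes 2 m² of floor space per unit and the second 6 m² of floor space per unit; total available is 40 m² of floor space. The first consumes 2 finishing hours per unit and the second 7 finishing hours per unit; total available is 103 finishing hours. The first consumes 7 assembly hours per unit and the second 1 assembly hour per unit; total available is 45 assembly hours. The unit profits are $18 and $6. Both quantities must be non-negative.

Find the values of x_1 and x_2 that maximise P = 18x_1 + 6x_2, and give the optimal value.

x_1 = 23/4, x_2 = 19/4, maximum P = 132

Corner points and P = 18x_1 + 6x_2:
  (0, 0) → P = 0
  (0, 20/3) → P = 40
  (45/7, 0) → P = 810/7
  (23/4, 19/4) → P = 132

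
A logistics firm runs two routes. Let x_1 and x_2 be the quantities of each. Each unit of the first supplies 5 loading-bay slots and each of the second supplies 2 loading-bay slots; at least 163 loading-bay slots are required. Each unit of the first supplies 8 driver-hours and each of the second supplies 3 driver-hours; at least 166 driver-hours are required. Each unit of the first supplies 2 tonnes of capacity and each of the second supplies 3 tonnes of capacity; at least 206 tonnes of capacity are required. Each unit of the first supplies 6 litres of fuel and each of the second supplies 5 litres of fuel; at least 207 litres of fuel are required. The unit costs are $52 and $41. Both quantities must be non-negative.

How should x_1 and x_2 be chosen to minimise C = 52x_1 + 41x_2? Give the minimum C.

Feasible corners and C = 52x_1 + 41x_2:
  (0, 163/2) → C = 6683/2
  (103, 0) → C = 5356
  (7, 64) → C = 2988
The feasible region is unbounded (it extends along (0, 1), (1, 0)), but C strictly increases along every unbounded feasible direction, so there is no improving ray and the minimum is attained at a vertex.

x_1 = 7, x_2 = 64, minimum C = 2988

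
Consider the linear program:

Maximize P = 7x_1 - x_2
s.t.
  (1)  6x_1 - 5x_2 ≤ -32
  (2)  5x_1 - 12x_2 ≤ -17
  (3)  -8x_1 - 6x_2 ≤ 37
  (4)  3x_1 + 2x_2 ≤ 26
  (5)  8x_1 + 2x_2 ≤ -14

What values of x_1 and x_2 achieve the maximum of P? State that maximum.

Corner points and P = 7x_1 - x_2:
  (-377/76, 17/38) → P = -2673/76
  (-67/26, 43/13) → P = -555/26
  (-8, 25) → P = -81
The feasible region is unbounded (it extends along (-3, 4), (-2, 3)), but P strictly decreases along every unbounded feasible direction, so there is no improving ray and the maximum is attained at a vertex.

x_1 = -67/26, x_2 = 43/13, maximum P = -555/26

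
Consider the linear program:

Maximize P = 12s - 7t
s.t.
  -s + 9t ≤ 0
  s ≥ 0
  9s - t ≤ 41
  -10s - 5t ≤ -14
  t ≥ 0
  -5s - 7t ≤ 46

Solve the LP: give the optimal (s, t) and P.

s = 41/9, t = 0, maximum P = 164/3

Vertices and P = 12s - 7t:
  (369/80, 41/80) → P = 4141/80
  (126/95, 14/95) → P = 1414/95
  (41/9, 0) → P = 164/3
  (7/5, 0) → P = 84/5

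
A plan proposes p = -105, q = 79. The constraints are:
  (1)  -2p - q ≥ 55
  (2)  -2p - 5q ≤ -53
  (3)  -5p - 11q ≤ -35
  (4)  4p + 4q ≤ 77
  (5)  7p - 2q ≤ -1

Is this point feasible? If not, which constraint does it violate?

feasible

(1): 131 ≥ 55 ✓
(2): -185 ≤ -53 ✓
(3): -344 ≤ -35 ✓
(4): -104 ≤ 77 ✓
(5): -893 ≤ -1 ✓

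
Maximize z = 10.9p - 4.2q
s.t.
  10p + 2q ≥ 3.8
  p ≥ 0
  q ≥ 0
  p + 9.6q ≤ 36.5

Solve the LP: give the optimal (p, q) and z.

Vertices and z = 10.9p - 4.2q:
  (0, 19/10) → z = -399/50
  (19/50, 0) → z = 2071/500
  (0, 365/96) → z = -511/32
  (73/2, 0) → z = 7957/20

p = 36.5, q = 0, maximum z = 397.85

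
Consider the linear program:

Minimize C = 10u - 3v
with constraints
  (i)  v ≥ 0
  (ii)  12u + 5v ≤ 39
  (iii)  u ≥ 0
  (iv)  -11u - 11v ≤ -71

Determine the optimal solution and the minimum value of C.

u = 0, v = 39/5, minimum C = -117/5

The optimum lies where 12u + 5v = 39 and u = 0.
Solving simultaneously gives u = 0, v = 39/5.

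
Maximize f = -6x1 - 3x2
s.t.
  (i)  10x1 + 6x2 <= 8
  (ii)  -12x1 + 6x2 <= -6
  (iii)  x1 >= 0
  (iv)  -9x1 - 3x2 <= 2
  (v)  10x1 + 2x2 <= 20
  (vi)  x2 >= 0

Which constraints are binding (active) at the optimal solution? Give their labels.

(ii) and (vi)

Corner points and f = -6x1 - 3x2:
  (7/11, 3/11) → f = -51/11
  (4/5, 0) → f = -24/5
  (1/2, 0) → f = -3

The maximum is at (1/2, 0). Substituting into each constraint, equality holds for (ii) and (vi); the remaining constraints have slack.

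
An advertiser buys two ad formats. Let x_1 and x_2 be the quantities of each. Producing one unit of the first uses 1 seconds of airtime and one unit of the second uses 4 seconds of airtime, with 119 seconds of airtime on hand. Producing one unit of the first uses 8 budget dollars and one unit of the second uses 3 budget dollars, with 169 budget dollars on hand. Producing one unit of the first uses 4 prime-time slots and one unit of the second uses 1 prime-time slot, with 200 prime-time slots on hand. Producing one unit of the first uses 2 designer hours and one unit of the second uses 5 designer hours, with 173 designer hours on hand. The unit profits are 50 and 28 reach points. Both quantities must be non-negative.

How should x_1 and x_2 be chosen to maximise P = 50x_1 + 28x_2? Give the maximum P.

Corner points and P = 50x_1 + 28x_2:
  (0, 0) → P = 0
  (0, 119/4) → P = 833
  (169/8, 0) → P = 4225/4
  (11, 27) → P = 1306

The binding constraints are x_1 + 4x_2 = 119 and 8x_1 + 3x_2 = 169.
Solving simultaneously gives x_1 = 11, x_2 = 27.

x_1 = 11, x_2 = 27, maximum P = 1306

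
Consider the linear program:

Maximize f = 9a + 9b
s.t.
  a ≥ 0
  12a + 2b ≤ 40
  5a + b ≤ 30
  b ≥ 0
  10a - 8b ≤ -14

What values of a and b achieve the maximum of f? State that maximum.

Corner points and f = 9a + 9b:
  (0, 20) → f = 180
  (0, 7/4) → f = 63/4
  (73/29, 142/29) → f = 1935/29

a = 0, b = 20, maximum f = 180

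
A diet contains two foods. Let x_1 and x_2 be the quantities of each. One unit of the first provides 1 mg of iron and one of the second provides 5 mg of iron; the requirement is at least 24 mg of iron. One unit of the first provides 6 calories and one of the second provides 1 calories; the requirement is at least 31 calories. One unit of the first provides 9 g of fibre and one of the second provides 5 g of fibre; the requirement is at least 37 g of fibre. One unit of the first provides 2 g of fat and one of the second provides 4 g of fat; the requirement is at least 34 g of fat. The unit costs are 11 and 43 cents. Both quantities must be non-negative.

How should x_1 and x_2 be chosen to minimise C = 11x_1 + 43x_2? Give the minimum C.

x_1 = 37/3, x_2 = 7/3, minimum C = 236

The feasible region is unbounded (it extends along (0, 1), (1, 0)), but C strictly increases along every unbounded feasible direction, so there is no improving ray and the minimum is attained at a vertex.

The optimum lies where x_1 + 5x_2 = 24 and 2x_1 + 4x_2 = 34.
Solving simultaneously gives x_1 = 37/3, x_2 = 7/3.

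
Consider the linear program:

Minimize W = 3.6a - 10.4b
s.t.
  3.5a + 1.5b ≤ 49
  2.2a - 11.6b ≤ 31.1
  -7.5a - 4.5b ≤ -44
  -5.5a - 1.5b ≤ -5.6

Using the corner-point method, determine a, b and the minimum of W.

Corner points and W = 3.6a - 10.4b:
  (12301/878, -21/878) → W = 22251/439
  (-217/10, 833/10) → W = -23611/25
  (13007/1938, -2729/1938) → W = 188017/4845
  (-136/45, 400/27) → W = -111344/675

The binding constraints are 3.5a + 1.5b = 49 and -5.5a - 1.5b = -5.6.
Solving simultaneously gives a = -217/10, b = 833/10.

a = -21.7, b = 83.3, minimum W = -944.44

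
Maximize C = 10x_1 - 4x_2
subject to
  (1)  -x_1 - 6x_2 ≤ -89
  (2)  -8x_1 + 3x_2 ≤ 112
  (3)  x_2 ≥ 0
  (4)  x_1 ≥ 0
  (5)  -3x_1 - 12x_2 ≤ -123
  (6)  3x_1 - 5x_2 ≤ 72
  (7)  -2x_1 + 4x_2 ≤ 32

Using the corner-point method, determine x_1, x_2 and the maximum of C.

x_1 = 224, x_2 = 120, maximum C = 1760

Corner points and C = 10x_1 - 4x_2:
  (877/23, 195/23) → C = 7990/23
  (41/4, 105/8) → C = 50
  (224, 120) → C = 1760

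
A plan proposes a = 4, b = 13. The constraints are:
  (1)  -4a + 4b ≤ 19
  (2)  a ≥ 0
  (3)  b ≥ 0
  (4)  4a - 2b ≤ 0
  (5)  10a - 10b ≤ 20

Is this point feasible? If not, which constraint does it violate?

not feasible — violates (1)

Constraint (1): -4a + 4b = 36, which is not ≤ 19. All other constraints are satisfied.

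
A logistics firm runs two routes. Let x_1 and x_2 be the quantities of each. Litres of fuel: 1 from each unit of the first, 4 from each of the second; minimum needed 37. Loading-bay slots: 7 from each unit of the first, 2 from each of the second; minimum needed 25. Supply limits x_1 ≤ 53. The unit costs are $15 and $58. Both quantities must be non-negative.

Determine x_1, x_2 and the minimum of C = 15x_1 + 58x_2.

Vertices and C = 15x_1 + 58x_2:
  (0, 25/2) → C = 725
  (37, 0) → C = 555
  (53, 0) → C = 795
  (1, 9) → C = 537
The feasible region is unbounded (it extends along (0, 1)), but C strictly increases along every unbounded feasible direction, so there is no improving ray and the minimum is attained at a vertex.

x_1 = 1, x_2 = 9, minimum C = 537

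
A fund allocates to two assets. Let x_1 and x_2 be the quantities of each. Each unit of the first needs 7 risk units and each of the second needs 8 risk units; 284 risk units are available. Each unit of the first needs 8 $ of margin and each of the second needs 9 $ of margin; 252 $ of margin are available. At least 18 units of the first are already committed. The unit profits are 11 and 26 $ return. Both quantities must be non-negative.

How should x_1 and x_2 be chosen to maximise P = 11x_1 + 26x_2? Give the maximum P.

x_1 = 18, x_2 = 12, maximum P = 510

Extreme points and P = 11x_1 + 26x_2:
  (63/2, 0) → P = 693/2
  (18, 0) → P = 198
  (18, 12) → P = 510

At the optimal vertex, 8x_1 + 9x_2 = 252 and x_1 = 18.
Solving simultaneously gives x_1 = 18, x_2 = 12.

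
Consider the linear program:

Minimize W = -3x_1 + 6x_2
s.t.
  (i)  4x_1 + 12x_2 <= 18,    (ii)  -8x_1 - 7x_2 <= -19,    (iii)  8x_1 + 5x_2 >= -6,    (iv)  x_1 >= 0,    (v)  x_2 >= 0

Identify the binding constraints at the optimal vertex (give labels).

Extreme points and W = -3x_1 + 6x_2:
  (3/2, 1) → W = 3/2
  (9/2, 0) → W = -27/2
  (19/8, 0) → W = -57/8

The minimum is at (9/2, 0). Substituting into each constraint, equality holds for (i) and (v); the remaining constraints have slack.

(i) and (v)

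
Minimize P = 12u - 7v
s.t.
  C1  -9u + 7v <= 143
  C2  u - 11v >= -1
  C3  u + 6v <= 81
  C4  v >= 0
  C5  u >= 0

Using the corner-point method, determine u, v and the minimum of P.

Vertices and P = 12u - 7v:
  (885/17, 82/17) → P = 10046/17
  (0, 1/11) → P = -7/11
  (81, 0) → P = 972
  (0, 0) → P = 0

u = 0, v = 1/11, minimum P = -7/11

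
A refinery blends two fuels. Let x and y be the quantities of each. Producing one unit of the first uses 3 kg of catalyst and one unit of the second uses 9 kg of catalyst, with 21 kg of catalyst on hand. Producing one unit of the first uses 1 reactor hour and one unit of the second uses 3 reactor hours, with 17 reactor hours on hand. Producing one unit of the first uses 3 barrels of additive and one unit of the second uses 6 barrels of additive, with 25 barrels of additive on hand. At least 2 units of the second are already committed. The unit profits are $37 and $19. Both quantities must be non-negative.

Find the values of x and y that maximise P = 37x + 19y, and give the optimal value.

Feasible corners and P = 37x + 19y:
  (0, 7/3) → P = 133/3
  (0, 2) → P = 38
  (1, 2) → P = 75

x = 1, y = 2, maximum P = 75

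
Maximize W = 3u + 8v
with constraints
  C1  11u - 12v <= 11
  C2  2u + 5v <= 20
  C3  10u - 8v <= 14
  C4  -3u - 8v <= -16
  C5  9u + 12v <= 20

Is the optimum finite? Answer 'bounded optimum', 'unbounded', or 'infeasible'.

From the feasible point (-20/3, 20/3), moving in the direction (-5, 2) keeps every constraint satisfied while W increases without bound.

unbounded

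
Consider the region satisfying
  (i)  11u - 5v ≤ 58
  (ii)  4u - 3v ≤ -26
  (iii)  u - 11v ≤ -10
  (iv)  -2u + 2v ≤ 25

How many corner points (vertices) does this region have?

3

Of the 6 pairwise boundary intersections, those satisfying every inequality are:
  (-256/41, 14/41)
  (23/2, 24)
  (-51/4, -1/4)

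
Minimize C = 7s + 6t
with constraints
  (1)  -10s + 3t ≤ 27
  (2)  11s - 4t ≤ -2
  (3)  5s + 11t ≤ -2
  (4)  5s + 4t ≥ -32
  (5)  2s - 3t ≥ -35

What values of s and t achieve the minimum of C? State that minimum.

s = -17/8, t = -171/32, minimum C = -751/16

Corner points and C = 7s + 6t:
  (-303/125, 23/25) → C = -1431/125
  (-204/55, -37/11) → C = -2538/55
  (-10/47, -4/47) → C = -2
  (-17/8, -171/32) → C = -751/16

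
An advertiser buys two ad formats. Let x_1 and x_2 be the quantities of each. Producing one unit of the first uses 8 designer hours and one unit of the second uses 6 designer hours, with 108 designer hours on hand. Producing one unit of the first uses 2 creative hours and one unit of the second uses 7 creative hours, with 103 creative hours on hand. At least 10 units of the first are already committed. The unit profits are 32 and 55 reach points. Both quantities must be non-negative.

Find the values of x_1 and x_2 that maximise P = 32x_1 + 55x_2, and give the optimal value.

Feasible corners and P = 32x_1 + 55x_2:
  (27/2, 0) → P = 432
  (10, 0) → P = 320
  (10, 14/3) → P = 1730/3

x_1 = 10, x_2 = 14/3, maximum P = 1730/3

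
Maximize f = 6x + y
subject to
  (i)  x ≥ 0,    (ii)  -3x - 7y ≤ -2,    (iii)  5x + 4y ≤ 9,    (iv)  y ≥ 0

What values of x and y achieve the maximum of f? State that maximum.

x = 9/5, y = 0, maximum f = 54/5

Corner points and f = 6x + y:
  (0, 2/7) → f = 2/7
  (0, 9/4) → f = 9/4
  (2/3, 0) → f = 4
  (9/5, 0) → f = 54/5

At the optimal vertex, 5x + 4y = 9 and y = 0.
Solving simultaneously gives x = 9/5, y = 0.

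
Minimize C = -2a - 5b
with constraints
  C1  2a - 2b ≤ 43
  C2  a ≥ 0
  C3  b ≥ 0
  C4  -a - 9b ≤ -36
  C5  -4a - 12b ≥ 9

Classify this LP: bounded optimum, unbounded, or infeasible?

The boundaries 2a - 2b = 43 and -a - 9b = -36 meet at (459/20, 29/20), but that point violates -4a - 12b ≥ 9. Every candidate vertex is excluded by some other constraint, so the feasible region is empty.

infeasible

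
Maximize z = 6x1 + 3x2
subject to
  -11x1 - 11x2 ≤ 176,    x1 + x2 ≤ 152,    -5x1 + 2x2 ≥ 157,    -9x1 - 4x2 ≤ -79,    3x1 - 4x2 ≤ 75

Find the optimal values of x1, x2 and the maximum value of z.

x1 = 21, x2 = 131, maximum z = 519

Corner points and z = 6x1 + 3x2:
  (21, 131) → z = 519
  (-529/5, 1289/5) → z = 693/5
  (-235/19, 904/19) → z = 1302/19

The optimum lies where x1 + x2 = 152 and -5x1 + 2x2 = 157.
Solving simultaneously gives x1 = 21, x2 = 131.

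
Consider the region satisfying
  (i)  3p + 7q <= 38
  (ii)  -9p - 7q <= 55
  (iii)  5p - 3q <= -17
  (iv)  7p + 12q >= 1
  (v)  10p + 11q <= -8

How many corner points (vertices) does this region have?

The feasible vertices (each the meet of two boundaries and inside every other half-plane) are:
  (-31/2, 169/14)
  (-474/37, 404/37)
  (-667/59, 394/59)
  (-107/43, 66/43)

4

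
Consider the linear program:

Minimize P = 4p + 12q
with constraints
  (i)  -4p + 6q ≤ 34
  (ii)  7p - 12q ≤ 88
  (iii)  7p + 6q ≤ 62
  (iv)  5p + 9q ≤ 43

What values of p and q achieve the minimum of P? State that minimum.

p = -156, q = -295/3, minimum P = -1804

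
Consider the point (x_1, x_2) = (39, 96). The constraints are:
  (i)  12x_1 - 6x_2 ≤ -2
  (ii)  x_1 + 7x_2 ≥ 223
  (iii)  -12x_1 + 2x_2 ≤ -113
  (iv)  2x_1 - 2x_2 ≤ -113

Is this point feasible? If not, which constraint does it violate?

feasible

(i): -108 ≤ -2 ✓
(ii): 711 ≥ 223 ✓
(iii): -276 ≤ -113 ✓
(iv): -114 ≤ -113 ✓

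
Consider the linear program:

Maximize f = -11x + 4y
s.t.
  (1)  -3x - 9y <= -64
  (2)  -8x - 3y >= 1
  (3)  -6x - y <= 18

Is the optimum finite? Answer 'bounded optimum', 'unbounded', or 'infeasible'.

bounded optimum

Extreme points and f = -11x + 4y:
  (-67/21, 515/63) → f = 4271/63
  (-226/51, 146/17) → f = 4238/51
  (-53/10, 69/5) → f = 227/2
The feasible region has finitely many vertices and no improving ray; the maximum is 227/2 at (-53/10, 69/5).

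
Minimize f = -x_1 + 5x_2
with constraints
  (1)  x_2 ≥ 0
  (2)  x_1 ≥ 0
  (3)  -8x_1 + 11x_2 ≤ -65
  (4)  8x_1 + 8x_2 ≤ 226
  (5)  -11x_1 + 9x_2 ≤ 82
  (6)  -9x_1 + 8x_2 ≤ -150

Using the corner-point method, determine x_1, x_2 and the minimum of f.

x_1 = 113/4, x_2 = 0, minimum f = -113/4

The binding constraints are x_2 = 0 and 8x_1 + 8x_2 = 226.
Solving simultaneously gives x_1 = 113/4, x_2 = 0.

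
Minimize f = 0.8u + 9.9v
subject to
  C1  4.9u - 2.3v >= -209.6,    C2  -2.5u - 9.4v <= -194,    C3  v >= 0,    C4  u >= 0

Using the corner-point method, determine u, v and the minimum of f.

Feasible corners and f = 0.8u + 9.9v:
  (0, 2096/23) → f = 103752/115
  (388/5, 0) → f = 1552/25
  (0, 970/47) → f = 9603/47
The feasible region is unbounded (it extends along (1, 0), (23, 49)), but f strictly increases along every unbounded feasible direction, so there is no improving ray and the minimum is attained at a vertex.

u = 77.6, v = 0, minimum f = 62.08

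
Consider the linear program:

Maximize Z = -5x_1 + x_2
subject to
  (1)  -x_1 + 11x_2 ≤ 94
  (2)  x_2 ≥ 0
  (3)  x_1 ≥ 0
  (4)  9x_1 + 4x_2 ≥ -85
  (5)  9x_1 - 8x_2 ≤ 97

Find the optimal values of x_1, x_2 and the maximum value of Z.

x_1 = 0, x_2 = 94/11, maximum Z = 94/11

The binding constraints are -x_1 + 11x_2 = 94 and x_1 = 0.
Solving simultaneously gives x_1 = 0, x_2 = 94/11.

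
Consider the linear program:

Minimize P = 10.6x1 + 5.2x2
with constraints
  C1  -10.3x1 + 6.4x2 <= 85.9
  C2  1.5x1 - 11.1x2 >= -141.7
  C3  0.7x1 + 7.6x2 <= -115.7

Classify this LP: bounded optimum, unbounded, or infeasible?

From the feasible point (-34833/2069, -56579/4138), moving in the direction (-6.4, -10.3) keeps every constraint satisfied while P decreases without bound.

unbounded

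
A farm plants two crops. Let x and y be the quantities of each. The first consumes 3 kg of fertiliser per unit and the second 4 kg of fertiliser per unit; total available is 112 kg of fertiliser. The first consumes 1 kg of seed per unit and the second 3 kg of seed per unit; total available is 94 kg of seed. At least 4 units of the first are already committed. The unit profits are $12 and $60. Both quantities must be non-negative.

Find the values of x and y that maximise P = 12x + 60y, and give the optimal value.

x = 4, y = 25, maximum P = 1548

Extreme points and P = 12x + 60y:
  (112/3, 0) → P = 448
  (4, 0) → P = 48
  (4, 25) → P = 1548

The binding constraints are 3x + 4y = 112 and x = 4.
Solving simultaneously gives x = 4, y = 25.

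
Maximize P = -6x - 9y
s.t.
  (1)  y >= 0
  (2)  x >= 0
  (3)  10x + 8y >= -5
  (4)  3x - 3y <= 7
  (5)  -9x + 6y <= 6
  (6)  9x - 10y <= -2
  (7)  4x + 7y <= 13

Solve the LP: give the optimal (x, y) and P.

x = 0, y = 1/5, maximum P = -9/5

Vertices and P = -6x - 9y:
  (0, 1) → P = -9
  (0, 1/5) → P = -9/5
  (12/29, 47/29) → P = -495/29
  (116/103, 125/103) → P = -1821/103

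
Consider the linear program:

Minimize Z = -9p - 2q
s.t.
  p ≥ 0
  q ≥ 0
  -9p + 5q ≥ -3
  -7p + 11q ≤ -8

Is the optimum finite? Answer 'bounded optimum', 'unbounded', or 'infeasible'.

The boundaries p = 0 and q = 0 meet at (0, 0), but that point violates -7p + 11q ≤ -8. Every candidate vertex is excluded by some other constraint, so the feasible region is empty.

infeasible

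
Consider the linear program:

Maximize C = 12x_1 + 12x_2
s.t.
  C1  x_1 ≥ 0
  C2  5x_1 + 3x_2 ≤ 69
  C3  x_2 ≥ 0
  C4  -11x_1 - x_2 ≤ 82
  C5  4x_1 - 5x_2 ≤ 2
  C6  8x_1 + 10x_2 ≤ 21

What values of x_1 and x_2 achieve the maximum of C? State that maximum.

x_1 = 25/16, x_2 = 17/20, maximum C = 579/20

Corner points and C = 12x_1 + 12x_2:
  (0, 0) → C = 0
  (0, 21/10) → C = 126/5
  (1/2, 0) → C = 6
  (25/16, 17/20) → C = 579/20

The binding constraints are 4x_1 - 5x_2 = 2 and 8x_1 + 10x_2 = 21.
Solving simultaneously gives x_1 = 25/16, x_2 = 17/20.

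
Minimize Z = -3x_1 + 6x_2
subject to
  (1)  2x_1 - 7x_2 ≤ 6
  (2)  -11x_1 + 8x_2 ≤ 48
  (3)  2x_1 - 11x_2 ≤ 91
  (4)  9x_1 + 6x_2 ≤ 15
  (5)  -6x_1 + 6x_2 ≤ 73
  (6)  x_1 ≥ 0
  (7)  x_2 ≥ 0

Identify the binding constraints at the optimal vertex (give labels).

Corner points and Z = -3x_1 + 6x_2:
  (0, 5/2) → Z = 15
  (5/3, 0) → Z = -5
  (0, 0) → Z = 0

The minimum is at (5/3, 0). Substituting into each constraint, equality holds for (4) and (7); the remaining constraints have slack.

(4) and (7)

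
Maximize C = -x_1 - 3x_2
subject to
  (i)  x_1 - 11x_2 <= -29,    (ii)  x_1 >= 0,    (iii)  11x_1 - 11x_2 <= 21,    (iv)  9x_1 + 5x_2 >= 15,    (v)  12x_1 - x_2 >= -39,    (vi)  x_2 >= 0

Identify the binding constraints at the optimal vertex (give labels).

(i) and (iv)

Vertices and C = -x_1 - 3x_2:
  (5, 34/11) → C = -157/11
  (5/26, 69/26) → C = -106/13
  (0, 3) → C = -9
  (0, 39) → C = -117
The feasible region is unbounded (it extends along (1, 12), (1, 1)), but C strictly decreases along every unbounded feasible direction, so there is no improving ray and the maximum is attained at a vertex.

The maximum is at (5/26, 69/26). Substituting into each constraint, equality holds for (i) and (iv); the remaining constraints have slack.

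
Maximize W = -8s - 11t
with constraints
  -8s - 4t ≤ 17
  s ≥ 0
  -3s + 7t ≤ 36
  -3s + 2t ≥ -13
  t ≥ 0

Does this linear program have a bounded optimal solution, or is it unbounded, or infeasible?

bounded optimum

Corner points and W = -8s - 11t:
  (0, 36/7) → W = -396/7
  (0, 0) → W = 0
  (163/15, 49/5) → W = -2921/15
  (13/3, 0) → W = -104/3
The feasible region has finitely many vertices and no improving ray; the maximum is 0 at (0, 0).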